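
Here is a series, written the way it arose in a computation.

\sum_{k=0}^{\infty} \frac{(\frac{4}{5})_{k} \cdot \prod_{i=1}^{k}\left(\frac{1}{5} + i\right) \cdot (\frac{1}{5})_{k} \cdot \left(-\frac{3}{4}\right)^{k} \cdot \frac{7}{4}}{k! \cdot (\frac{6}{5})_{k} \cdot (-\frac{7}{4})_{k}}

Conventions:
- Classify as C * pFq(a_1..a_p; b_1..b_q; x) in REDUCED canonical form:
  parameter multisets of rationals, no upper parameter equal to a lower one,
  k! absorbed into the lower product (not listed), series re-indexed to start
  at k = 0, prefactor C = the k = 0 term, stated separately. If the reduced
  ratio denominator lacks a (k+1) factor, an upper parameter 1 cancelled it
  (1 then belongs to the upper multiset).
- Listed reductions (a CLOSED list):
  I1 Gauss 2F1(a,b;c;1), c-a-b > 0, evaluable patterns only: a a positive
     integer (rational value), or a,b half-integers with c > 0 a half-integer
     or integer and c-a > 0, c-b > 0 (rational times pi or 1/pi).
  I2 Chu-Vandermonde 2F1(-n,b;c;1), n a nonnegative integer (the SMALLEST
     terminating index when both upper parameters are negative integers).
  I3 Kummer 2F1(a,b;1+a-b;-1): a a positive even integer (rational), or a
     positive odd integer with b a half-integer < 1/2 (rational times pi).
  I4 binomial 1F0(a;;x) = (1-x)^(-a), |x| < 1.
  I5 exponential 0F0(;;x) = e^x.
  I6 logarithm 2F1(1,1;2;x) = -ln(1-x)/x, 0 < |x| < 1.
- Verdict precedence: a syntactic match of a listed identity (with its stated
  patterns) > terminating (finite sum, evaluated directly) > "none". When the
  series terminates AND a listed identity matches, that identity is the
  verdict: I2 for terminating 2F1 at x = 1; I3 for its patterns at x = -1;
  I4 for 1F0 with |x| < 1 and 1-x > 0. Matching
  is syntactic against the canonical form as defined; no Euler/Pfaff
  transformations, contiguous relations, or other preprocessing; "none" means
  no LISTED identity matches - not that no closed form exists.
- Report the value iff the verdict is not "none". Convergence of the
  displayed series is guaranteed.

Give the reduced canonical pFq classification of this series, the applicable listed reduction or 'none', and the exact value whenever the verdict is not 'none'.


Prefactor \frac{7}{4}, argument -\frac{3}{4}: 2F1 with upper {\frac{1}{5}, \frac{4}{5}} over lower {-\frac{7}{4}}. Verdict: none. Every listed pattern misses the 2F1 form at -\frac{3}{4}, upper {\frac{1}{5}, \frac{4}{5}}.

First insight: with t_0 = \frac{7}{4}, the running product (prefactor 7/4) telescopes to a rising factorial.
Adjacent-term ratio: r(k) = -\frac{3}{4} * (k+\frac{1}{5}) (k+\frac{4}{5}) / [(k-\frac{7}{4}) (k+1)] - rational; roots negated = parameters, x = -\frac{3}{4}, C = \frac{7}{4}.


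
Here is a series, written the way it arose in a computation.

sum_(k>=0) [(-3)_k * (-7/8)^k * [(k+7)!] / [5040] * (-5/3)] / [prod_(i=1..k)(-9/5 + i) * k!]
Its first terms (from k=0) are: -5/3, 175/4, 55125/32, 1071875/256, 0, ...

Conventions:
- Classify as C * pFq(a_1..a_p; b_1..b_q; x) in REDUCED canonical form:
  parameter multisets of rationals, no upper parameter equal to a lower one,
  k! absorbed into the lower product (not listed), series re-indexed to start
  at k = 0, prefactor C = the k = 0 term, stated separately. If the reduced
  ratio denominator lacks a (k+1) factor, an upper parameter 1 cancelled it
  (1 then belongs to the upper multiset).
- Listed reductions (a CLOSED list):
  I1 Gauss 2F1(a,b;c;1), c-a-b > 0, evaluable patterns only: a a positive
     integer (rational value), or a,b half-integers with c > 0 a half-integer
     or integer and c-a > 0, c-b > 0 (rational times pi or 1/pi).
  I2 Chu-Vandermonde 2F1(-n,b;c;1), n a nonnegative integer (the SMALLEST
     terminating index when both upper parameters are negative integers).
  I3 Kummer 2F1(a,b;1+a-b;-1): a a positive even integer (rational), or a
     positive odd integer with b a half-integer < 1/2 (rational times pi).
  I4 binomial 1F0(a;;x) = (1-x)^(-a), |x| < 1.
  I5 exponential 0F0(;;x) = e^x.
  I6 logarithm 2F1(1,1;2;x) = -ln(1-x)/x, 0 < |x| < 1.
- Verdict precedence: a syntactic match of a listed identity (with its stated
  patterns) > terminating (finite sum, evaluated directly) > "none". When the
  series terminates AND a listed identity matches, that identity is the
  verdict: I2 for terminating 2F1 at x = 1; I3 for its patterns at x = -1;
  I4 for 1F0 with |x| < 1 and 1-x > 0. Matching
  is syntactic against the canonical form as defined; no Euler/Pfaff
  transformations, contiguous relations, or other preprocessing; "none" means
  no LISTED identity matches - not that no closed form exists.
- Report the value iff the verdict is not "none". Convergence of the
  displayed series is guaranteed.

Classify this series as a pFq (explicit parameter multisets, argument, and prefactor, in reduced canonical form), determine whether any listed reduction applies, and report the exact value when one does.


With C = -5/3: the canonical form is 2F1(-3, 8; -4/5; -7/8). Verdict: terminating. (-3)_k vanishes past k = 3, leaving a 4-term sum, computed directly. Hence: 4570945/768.

First insight: with t_0 = -5/3, the lower running product (C = -5/3) is a rising factorial.
Adjacent-term ratio: r(k) = (-7/8) * (k-3) (k+8) / [(k-4/5) (k+1)] - rational in k, leading ratio (-7/8); with t_0 = -5/3, classification follows.


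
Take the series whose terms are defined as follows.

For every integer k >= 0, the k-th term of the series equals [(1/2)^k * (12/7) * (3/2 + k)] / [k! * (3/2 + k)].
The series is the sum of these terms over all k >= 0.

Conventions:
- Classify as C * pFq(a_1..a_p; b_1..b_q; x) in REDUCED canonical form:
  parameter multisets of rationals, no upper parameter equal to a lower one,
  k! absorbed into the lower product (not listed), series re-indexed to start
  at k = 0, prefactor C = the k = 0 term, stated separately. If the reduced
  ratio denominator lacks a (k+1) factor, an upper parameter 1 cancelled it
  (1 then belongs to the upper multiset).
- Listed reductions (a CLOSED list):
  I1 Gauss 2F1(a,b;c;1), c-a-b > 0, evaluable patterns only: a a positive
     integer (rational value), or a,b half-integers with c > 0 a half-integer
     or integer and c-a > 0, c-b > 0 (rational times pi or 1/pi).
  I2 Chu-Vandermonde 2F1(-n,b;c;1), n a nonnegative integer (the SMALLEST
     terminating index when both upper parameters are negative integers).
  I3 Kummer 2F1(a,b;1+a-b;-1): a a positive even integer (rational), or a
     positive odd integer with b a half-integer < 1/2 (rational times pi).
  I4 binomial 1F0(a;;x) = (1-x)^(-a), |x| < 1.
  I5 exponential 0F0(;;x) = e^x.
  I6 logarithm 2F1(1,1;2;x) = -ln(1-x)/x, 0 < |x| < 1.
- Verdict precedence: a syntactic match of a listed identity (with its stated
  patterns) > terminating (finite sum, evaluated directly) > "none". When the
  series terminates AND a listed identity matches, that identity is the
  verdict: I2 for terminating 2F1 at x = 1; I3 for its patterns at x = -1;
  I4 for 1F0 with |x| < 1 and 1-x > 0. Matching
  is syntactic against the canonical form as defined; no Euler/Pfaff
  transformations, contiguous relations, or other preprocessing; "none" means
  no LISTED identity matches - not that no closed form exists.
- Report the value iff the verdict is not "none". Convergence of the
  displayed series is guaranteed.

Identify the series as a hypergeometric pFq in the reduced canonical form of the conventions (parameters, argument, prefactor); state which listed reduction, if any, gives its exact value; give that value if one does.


The series (x = 1/2) is 0F0: upper {-}, lower {-}, prefactor 12/7. Verdict: this is the exponential series (I5) (the 0F0 exponential series at x = 1/2). Sum: (12/7) * e^(1/2).

Structural cue: from the first term 12/7: the factor k + 3/2 cancels (top and bottom), leaving C = 12/7, x = 1/2.
Consecutive-term ratio: r(k) = (1/2) * 1 / [(k+1)] - poly over poly, x = (1/2) from leading terms; C = 12/7 at k = 0.


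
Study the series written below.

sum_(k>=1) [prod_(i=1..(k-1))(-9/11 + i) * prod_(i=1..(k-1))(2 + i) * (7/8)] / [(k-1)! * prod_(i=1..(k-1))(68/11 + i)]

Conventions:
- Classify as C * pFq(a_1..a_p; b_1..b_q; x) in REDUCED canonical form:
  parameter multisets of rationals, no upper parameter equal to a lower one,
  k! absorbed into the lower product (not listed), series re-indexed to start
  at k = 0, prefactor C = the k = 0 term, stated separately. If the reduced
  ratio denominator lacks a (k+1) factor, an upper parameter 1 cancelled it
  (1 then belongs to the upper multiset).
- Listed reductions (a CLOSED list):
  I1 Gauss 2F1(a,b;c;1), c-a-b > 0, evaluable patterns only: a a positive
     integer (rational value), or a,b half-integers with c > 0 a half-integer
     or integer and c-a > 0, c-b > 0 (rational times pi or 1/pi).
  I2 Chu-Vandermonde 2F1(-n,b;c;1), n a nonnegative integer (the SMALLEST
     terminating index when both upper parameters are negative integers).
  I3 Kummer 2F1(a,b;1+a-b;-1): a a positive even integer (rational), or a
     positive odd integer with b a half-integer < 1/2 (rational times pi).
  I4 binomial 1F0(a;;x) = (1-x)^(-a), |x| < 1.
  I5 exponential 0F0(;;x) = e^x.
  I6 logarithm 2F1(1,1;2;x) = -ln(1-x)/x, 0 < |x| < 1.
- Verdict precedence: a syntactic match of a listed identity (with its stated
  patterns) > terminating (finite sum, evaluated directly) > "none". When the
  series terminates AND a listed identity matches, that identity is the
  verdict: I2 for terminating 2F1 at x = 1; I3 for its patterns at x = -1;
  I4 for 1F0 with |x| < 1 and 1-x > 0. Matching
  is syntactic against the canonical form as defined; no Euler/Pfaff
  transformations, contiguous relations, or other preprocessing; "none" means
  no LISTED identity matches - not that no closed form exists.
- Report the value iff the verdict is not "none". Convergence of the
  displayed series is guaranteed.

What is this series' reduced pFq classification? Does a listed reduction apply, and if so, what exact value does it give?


The tell: t_0 = 7/8 here, and the running product (prefactor 7/8) telescopes to a rising factorial.
Step ratio: r(k) = 1 * (k+2/11) (k+3) / [(k+79/11) (k+1)] - rational in k, leading ratio 1; with t_0 = 7/8, classification follows.

The series (x = 1) is 2F1: upper {2/11, 3}, lower {79/11}, prefactor 7/8. Verdict: the Gauss summation I1 fires (x = 1: the Gamma ratio telescopes since c-a-b = 4 > 0 and a = 3 in Z>0). Hence: 52003/53240.


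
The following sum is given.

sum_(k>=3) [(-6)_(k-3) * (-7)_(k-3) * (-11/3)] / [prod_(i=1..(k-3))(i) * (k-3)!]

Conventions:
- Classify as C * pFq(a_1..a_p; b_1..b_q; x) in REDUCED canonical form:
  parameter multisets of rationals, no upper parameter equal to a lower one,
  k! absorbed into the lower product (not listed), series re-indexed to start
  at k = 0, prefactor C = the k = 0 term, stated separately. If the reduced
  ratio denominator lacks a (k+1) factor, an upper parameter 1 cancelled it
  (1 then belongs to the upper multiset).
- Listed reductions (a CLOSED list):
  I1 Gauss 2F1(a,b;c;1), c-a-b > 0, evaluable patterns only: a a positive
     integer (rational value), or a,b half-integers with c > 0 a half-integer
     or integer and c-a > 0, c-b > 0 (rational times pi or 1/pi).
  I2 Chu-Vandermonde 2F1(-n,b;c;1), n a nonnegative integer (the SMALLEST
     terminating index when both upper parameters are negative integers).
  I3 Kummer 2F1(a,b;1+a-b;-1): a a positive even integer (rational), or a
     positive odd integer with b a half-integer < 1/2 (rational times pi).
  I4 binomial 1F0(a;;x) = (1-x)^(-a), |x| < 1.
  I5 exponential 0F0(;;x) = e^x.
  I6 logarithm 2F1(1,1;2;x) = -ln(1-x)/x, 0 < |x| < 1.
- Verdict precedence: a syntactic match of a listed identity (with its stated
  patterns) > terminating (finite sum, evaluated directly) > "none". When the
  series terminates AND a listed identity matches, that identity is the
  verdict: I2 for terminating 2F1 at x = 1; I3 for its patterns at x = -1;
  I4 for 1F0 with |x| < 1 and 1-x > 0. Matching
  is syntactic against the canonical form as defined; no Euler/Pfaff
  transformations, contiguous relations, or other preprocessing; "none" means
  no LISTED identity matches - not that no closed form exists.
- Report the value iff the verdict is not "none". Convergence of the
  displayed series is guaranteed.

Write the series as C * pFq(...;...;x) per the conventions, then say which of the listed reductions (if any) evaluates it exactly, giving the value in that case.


x = 1 here; the reduced form reads 2F1, upper {-7, -6}, lower {1}, C = -11/3. Verdict: Chu-Vandermonde (I2) fires (terminating 2F1 at x = 1 with n = 6, b = -7, c = 1). Hence: -6292.

The tell: from the first term -11/3: the lower running product (C = -11/3) is a rising factorial.
Consecutive-term ratio: r(k) = 1 * (k-7) (k-6) / [(k+1) (k+1)] - poly over poly, x = 1 from leading terms; C = -11/3 at k = 0.


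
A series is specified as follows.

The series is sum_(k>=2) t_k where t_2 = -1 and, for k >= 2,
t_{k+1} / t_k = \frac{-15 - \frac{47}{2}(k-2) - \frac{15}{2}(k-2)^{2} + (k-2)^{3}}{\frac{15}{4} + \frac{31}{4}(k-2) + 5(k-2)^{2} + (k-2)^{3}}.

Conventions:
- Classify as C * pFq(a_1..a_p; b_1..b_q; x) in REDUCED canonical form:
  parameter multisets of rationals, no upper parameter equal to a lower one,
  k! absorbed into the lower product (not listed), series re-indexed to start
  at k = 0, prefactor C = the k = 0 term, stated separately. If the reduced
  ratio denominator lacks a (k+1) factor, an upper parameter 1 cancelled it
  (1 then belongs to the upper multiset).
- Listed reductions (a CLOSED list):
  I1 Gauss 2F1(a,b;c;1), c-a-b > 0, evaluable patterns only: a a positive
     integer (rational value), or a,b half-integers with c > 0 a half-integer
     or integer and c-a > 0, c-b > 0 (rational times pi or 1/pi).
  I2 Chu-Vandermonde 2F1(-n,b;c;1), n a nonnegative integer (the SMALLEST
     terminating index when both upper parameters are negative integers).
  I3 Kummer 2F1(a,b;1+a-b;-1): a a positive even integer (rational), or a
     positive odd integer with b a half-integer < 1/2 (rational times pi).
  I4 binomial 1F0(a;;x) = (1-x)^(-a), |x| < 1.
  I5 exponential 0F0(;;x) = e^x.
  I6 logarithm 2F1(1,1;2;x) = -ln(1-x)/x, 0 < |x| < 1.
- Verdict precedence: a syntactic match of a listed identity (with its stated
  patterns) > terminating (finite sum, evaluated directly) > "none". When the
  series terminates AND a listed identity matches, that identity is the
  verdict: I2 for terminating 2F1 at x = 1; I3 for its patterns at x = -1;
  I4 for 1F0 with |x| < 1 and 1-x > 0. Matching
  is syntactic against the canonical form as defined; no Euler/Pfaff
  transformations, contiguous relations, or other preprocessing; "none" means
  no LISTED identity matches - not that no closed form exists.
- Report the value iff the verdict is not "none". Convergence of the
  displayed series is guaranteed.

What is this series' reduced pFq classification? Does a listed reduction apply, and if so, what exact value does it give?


x = 1 here; the reduced form reads 2F1, upper {-10, 1}, lower {\frac{5}{2}}, C = -1. Verdict at x = 1: the Chu-Vandermonde identity I2 matches (terminating 2F1 at x = 1 with n = 10, b = 1, c = \frac{5}{2}). Its exact value is -\frac{3}{23}.

Key step: x = 1 and the ratio is unreduced: k + 3/2 divides both sides (C = -1, x = 1).
Consecutive-term ratio: r(k) = 1 * (k-10) (k+1) / [(k+\frac{5}{2}) (k+1)] - poly over poly, x = 1 from leading terms; C = -1 at k = 0.


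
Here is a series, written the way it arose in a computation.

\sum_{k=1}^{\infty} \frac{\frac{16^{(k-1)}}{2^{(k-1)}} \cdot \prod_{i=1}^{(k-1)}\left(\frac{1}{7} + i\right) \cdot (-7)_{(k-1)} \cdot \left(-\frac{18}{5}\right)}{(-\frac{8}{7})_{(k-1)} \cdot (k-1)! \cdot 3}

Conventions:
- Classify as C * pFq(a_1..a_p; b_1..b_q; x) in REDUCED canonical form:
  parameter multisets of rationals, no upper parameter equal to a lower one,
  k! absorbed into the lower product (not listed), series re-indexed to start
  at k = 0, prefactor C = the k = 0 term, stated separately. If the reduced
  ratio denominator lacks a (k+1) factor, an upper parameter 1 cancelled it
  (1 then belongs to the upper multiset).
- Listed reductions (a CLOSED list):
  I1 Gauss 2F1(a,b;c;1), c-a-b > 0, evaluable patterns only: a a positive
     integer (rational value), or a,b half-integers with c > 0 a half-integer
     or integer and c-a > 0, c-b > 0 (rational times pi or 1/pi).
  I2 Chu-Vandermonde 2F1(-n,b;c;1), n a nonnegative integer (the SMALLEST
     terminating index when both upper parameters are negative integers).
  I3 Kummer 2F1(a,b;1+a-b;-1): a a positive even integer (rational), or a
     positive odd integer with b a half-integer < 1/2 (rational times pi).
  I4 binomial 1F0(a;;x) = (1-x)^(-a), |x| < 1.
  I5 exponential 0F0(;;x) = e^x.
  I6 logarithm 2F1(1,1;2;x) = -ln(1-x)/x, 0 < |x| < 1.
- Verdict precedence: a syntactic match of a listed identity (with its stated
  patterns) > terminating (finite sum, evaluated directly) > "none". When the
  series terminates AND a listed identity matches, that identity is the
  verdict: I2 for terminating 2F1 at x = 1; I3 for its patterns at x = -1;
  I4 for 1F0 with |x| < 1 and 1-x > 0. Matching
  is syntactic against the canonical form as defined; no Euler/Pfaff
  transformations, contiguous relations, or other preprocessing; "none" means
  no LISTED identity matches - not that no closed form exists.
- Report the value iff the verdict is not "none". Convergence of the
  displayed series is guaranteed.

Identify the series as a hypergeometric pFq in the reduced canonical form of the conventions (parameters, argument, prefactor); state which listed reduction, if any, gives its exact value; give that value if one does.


The series (x = 8) is 2F1: upper {-7, \frac{8}{7}}, lower {-\frac{8}{7}}, prefactor -\frac{6}{5}. Verdict: terminating at k = 7: the factor (-7)_k kills every later term; summing the 8 survivors is exact. Value: \frac{152398795482}{221}.

First insight: from the first term -\frac{6}{5}: the running product (C = -6/5) telescopes to a rising factorial.
Adjacent-term ratio: r(k) = 8 * (k-7) (k+\frac{8}{7}) / [(k-\frac{8}{7}) (k+1)] - poly over poly, x = 8 from leading terms; C = -\frac{6}{5} at k = 0.


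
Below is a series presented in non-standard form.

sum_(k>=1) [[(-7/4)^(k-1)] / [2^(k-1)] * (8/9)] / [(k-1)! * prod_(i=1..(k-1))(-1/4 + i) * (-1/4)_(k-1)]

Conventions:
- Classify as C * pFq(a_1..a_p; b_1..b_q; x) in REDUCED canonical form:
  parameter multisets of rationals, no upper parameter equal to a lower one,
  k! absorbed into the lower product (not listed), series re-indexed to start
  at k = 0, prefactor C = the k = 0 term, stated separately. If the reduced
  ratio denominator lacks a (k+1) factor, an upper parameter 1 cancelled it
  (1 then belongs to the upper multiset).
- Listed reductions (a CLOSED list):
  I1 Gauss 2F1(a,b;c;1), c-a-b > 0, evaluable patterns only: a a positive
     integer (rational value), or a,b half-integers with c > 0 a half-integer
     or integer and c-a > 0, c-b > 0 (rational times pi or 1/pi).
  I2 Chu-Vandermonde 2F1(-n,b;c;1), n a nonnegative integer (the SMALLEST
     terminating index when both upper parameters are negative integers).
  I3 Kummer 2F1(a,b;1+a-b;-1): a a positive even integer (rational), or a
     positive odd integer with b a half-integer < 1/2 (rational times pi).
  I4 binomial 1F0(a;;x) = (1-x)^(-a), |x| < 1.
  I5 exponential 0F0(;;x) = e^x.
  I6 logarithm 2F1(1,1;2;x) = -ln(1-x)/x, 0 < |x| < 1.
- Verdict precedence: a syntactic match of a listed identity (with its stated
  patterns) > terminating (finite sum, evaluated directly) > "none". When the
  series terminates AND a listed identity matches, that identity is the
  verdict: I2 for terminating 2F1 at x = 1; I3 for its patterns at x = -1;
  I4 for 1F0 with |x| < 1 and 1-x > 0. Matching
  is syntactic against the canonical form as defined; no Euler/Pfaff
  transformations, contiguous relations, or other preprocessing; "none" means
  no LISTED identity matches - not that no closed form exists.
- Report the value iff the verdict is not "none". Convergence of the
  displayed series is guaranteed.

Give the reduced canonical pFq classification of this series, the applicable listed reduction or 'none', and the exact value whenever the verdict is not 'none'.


The series (x = -7/8) is 0F2: upper {-}, lower {-1/4, 3/4}, prefactor 8/9. Verdict: none here - no I1-I6 shape fits x = -7/8 with lower {-1/4, 3/4}.

Key observation: x = (-7/8) and the two k-th powers (prefactor 8/9) combine into one argument.
Ratio: r(k) = (-7/8) * 1 / [(k-1/4) (k+3/4) (k+1)] - poly over poly, x = (-7/8) from leading terms; C = 8/9 at k = 0.


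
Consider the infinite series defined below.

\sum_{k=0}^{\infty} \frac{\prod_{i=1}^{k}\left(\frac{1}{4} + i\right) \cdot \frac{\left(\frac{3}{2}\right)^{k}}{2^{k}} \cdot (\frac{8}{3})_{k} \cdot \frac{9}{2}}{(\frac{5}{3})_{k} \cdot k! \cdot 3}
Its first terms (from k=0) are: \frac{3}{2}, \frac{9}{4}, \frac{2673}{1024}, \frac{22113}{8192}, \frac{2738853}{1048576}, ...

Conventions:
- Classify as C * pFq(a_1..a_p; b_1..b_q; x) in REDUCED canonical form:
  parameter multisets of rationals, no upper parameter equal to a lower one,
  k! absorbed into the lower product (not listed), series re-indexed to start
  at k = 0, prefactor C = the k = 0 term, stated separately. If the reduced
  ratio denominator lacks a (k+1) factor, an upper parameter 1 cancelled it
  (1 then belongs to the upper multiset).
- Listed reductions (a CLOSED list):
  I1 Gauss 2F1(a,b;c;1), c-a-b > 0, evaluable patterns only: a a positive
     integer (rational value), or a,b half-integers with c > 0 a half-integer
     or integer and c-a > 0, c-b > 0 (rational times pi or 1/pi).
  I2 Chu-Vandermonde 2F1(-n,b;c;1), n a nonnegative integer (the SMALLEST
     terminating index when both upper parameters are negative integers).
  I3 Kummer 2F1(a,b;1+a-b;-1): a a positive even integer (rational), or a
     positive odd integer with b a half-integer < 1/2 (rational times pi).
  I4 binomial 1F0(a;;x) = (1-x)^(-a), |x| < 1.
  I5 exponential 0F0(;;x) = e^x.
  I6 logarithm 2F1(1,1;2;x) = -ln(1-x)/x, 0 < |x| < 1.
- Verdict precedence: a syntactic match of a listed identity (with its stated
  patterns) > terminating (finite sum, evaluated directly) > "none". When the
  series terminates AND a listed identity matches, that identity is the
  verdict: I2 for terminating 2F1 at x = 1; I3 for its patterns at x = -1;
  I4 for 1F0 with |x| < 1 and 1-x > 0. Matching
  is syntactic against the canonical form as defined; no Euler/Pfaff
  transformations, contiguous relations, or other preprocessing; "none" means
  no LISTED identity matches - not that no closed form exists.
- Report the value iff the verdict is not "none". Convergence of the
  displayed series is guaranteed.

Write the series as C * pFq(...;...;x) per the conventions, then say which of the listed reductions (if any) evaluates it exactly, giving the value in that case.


At argument \frac{3}{4}: a 2F1 with upper {\frac{5}{4}, \frac{8}{3}}, lower {\frac{5}{3}}, scaled by C = \frac{3}{2}. Verdict: none - this 2F1 at x = \frac{3}{4} matches no listed pattern, and upper {\frac{5}{4}, \frac{8}{3}} holds no stopper.

Structural cue: from the first term \frac{3}{2}: the two k-th powers (C = 3/2) combine into one argument.
Step ratio: r(k) = \frac{3}{4} * (k+\frac{5}{4}) (k+\frac{8}{3}) / [(k+\frac{5}{3}) (k+1)] - poly over poly, x = \frac{3}{4} from leading terms; C = \frac{3}{2} at k = 0.


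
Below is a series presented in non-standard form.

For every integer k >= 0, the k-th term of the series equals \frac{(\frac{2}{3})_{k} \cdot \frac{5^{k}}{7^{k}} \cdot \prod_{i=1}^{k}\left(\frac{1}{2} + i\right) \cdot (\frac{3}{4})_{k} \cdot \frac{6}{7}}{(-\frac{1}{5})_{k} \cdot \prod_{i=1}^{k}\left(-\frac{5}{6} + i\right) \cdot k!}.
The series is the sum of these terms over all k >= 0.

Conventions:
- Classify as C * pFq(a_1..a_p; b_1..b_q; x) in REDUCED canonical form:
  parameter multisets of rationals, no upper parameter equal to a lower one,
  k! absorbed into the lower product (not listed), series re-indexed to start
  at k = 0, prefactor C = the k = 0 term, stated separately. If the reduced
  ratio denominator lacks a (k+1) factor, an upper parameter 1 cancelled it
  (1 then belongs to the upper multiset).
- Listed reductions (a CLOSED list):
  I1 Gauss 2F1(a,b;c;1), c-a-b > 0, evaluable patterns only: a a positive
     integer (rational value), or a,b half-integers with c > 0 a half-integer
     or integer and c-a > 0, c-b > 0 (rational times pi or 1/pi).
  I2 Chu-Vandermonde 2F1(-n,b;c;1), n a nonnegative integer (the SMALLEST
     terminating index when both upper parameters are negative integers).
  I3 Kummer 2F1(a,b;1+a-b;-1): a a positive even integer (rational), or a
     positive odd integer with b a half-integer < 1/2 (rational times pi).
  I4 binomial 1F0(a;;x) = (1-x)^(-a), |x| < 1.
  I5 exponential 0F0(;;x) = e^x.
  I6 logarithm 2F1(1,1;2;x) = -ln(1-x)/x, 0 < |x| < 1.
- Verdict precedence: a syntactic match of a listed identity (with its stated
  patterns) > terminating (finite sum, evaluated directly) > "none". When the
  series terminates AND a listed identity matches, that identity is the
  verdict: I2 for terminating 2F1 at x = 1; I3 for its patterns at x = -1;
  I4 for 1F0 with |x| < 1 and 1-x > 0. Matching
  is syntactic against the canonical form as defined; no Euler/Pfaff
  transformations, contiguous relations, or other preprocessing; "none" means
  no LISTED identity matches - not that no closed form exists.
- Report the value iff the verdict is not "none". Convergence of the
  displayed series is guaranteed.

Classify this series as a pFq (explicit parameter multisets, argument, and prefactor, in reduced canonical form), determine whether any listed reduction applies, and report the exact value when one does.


Prefactor \frac{6}{7}, argument \frac{5}{7}: 3F2 with upper {\frac{2}{3}, \frac{3}{4}, \frac{3}{2}} over lower {-\frac{1}{5}, \frac{1}{6}}. Verdict: none - at argument \frac{5}{7} the multisets {\frac{2}{3}, \frac{3}{4}, \frac{3}{2}} ; {-\frac{1}{5}, \frac{1}{6}} match no listed identity.

Key observation: t_0 being \frac{6}{7}, the lower running product (C = 6/7, x = 5/7) is a rising factorial.
Adjacent-term ratio: r(k) = \frac{5}{7} * (k+\frac{2}{3}) (k+\frac{3}{4}) (k+\frac{3}{2}) / [(k-\frac{1}{5}) (k+\frac{1}{6}) (k+1)] - rational in k. x = \frac{5}{7}; t_0 = \frac{6}{7}; negate the roots.


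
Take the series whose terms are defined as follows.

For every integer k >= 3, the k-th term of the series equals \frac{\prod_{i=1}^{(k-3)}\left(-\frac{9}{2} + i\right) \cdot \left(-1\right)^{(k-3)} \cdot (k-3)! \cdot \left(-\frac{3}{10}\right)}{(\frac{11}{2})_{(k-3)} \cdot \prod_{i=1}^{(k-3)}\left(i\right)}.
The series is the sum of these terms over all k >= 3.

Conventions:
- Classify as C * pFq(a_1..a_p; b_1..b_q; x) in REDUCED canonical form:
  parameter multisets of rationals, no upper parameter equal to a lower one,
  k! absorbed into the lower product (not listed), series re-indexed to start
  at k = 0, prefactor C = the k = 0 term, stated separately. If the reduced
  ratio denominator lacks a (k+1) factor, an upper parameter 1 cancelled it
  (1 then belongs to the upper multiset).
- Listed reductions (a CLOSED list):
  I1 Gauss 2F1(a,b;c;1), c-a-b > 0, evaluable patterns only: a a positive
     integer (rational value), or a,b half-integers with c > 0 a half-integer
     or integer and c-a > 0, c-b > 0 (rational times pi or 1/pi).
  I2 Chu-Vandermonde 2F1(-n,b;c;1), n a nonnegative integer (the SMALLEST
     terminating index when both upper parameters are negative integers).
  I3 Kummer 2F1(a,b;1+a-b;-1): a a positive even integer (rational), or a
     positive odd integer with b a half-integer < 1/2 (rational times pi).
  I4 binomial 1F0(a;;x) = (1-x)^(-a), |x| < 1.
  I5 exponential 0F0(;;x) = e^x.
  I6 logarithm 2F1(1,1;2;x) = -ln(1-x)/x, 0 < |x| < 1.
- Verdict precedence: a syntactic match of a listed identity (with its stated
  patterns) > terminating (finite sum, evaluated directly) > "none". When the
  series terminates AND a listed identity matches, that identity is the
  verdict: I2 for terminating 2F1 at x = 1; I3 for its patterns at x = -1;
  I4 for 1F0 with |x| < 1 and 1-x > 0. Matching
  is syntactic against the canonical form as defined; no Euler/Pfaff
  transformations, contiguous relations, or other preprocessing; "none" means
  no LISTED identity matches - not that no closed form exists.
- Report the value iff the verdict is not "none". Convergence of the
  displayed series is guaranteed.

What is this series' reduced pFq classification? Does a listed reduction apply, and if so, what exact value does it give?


x = -1 here; the reduced form reads 2F1, upper {-\frac{7}{2}, 1}, lower {\frac{11}{2}}, C = -\frac{3}{10}. Verdict: this is Kummer (I3) (x = -1; c = \frac{11}{2} equals 1+a-b for upper {-\frac{7}{2}, 1}: listed pattern). Exact value: \left(-\frac{189}{1024}\right) \cdot \pi.

The tell: t_0 being -\frac{3}{10}, the running product (prefactor -3/10) telescopes to a rising factorial.
Step ratio: r(k) = -1 * (k-\frac{7}{2}) (k+1) / [(k+\frac{11}{2}) (k+1)] - rational in k, leading ratio -1; with t_0 = -\frac{3}{10}, classification follows.


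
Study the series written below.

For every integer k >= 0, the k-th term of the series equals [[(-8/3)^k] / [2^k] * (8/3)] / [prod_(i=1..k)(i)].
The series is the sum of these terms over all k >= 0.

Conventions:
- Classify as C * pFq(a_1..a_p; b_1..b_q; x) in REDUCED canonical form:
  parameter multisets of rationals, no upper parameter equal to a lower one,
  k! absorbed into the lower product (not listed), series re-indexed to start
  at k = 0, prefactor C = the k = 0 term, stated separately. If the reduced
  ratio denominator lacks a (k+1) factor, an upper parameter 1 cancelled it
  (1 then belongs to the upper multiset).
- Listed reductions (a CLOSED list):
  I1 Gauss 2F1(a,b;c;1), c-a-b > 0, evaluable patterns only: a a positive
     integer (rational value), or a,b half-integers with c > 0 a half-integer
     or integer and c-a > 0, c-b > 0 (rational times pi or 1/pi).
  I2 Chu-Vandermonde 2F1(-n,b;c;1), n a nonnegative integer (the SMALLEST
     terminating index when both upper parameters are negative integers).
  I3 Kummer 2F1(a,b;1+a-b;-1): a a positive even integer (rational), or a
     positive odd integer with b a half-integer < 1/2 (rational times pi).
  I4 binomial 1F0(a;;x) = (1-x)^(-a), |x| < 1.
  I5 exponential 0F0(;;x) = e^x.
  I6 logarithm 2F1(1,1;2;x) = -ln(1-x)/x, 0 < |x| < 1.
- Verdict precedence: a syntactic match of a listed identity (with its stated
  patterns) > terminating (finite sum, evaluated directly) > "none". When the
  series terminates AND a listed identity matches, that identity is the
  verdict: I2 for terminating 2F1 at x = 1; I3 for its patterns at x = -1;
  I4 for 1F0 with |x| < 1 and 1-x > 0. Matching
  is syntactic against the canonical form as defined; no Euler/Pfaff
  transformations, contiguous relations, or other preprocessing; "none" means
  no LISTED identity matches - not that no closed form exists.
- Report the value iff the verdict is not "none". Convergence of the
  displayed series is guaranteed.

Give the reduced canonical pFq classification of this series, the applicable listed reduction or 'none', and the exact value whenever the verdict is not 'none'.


Reduced: x = -4/3, 0F0, upper = {-}, lower = {-}, C = 8/3. Verdict at x = -4/3: the I5 exponential reduction matches (the 0F0 exponential series at x = -4/3). Hence: (8/3) * e^(-4/3).

Key step: t_0 being 8/3, the product of the first k integers (prefactor 8/3) is k!.
Step ratio: r(k) = (-4/3) * 1 / [(k+1)] - poly over poly, x = (-4/3) from leading terms; C = 8/3 at k = 0.


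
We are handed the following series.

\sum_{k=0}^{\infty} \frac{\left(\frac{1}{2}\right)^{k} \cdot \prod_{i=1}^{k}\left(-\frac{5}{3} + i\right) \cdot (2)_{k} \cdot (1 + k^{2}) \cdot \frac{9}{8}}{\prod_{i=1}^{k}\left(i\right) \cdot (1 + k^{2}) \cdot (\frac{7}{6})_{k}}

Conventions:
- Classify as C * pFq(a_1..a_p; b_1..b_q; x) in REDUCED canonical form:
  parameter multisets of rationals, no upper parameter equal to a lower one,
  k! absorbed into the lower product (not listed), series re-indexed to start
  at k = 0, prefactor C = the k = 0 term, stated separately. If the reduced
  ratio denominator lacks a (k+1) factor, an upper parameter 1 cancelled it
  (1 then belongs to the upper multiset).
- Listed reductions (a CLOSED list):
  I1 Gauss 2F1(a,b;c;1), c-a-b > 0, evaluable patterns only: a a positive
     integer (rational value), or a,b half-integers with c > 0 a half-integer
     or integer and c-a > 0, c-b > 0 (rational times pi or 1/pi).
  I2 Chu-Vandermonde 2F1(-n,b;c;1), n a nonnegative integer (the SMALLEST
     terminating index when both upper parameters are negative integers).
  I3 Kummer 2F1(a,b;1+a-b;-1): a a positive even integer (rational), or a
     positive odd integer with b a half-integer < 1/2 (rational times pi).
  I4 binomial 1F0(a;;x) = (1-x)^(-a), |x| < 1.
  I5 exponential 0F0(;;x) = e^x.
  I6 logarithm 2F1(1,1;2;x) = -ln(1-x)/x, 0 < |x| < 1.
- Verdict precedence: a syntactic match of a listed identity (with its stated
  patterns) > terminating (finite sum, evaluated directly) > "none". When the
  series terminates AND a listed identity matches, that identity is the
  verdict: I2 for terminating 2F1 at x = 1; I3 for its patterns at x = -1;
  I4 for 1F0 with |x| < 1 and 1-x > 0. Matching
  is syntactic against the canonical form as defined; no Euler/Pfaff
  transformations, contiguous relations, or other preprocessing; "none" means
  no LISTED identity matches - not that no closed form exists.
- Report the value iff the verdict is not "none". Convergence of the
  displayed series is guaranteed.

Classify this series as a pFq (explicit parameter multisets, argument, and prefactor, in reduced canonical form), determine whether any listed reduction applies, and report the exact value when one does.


Prefactor \frac{9}{8}, argument \frac{1}{2}: 2F1 with upper {-\frac{2}{3}, 2} over lower {\frac{7}{6}}. Verdict: no listed reduction: x = \frac{1}{2} and upper {-\frac{2}{3}, 2} fail every I1-I6 pattern.

Key step: t_0 = \frac{9}{8} here, and k^2 + 1 divides numerator and denominator alike; prefactor 9/8 after cancelling.
Ratio: r(k) = \frac{1}{2} * (k-\frac{2}{3}) (k+2) / [(k+\frac{7}{6}) (k+1)] - rational in k. x = \frac{1}{2}; t_0 = \frac{9}{8}; negate the roots.


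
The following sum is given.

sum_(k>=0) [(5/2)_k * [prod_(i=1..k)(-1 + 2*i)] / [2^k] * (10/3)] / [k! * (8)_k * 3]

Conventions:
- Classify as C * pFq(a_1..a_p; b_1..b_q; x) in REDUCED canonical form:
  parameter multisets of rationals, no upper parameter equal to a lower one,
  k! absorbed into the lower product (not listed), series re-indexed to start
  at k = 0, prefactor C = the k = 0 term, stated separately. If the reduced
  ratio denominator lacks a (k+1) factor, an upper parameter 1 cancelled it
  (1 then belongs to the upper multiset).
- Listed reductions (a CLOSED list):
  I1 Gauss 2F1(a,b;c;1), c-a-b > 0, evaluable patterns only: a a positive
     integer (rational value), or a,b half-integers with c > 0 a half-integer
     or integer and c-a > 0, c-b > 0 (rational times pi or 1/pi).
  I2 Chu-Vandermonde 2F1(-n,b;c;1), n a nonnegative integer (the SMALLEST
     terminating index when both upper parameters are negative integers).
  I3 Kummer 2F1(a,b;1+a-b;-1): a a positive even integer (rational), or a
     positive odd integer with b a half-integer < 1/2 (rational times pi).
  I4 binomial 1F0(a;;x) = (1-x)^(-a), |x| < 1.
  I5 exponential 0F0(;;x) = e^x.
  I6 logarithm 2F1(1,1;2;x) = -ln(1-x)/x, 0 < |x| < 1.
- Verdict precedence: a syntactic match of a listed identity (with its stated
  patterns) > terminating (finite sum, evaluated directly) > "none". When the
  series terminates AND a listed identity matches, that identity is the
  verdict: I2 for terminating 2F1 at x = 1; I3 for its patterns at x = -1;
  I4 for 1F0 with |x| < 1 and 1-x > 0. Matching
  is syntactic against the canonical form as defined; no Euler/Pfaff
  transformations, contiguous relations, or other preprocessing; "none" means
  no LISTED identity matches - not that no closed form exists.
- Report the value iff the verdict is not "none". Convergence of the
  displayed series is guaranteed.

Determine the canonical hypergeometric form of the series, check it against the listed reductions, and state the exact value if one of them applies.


With C = 10/9: the canonical form is 2F1(1/2, 5/2; 8; 1). Verdict: the half-integer Gauss pattern (I1) applies (x = 1; upper {1/2, 5/2} half-integers, c = 8 in the evaluable pattern). Hence: (1048576/243243) / pi.

Key step: x = 1 and the odd product 1*3*...*(2k-1) (C = 10/9) is 2^k (1/2)_k.
Consecutive-term ratio: r(k) = 1 * (k+1/2) (k+5/2) / [(k+8) (k+1)] ; factor over Q: parameters, x = 1, and C = 10/9.


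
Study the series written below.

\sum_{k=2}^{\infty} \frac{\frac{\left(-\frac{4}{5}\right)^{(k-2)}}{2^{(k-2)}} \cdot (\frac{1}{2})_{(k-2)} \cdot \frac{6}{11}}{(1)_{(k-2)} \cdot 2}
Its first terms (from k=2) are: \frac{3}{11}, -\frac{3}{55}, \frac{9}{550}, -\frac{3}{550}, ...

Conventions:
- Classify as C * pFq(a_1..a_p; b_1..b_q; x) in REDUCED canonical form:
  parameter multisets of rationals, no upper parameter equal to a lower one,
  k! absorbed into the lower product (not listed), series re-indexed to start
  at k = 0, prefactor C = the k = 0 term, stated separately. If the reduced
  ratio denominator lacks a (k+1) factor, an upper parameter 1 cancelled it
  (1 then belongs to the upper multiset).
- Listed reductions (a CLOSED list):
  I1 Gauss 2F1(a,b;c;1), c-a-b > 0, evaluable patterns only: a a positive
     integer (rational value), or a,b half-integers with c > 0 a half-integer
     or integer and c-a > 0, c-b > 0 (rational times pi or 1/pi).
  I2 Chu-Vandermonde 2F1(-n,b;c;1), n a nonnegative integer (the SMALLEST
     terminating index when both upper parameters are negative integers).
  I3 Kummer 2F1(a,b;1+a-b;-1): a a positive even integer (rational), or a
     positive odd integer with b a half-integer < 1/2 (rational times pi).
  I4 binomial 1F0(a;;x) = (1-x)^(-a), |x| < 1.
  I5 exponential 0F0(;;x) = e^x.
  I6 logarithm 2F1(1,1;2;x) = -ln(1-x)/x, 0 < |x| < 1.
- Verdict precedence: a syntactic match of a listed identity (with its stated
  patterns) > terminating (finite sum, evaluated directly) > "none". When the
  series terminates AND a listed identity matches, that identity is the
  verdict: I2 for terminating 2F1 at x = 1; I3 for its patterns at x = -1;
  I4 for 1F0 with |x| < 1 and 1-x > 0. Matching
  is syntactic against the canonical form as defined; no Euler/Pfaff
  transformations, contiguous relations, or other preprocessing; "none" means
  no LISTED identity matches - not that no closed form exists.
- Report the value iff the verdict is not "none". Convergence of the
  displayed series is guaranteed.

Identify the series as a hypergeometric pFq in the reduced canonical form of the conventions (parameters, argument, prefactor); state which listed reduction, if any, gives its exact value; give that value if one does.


The tell: from the first term \frac{3}{11}: the two k-th powers (prefactor 3/11) combine into one argument.
Adjacent-term ratio: r(k) = -\frac{2}{5} * (k+\frac{1}{2}) / [(k+1)] - rational; roots negated = parameters, x = -\frac{2}{5}, C = \frac{3}{11}.

With C = \frac{3}{11}: the canonical form is 1F0(\frac{1}{2}; -; -\frac{2}{5}). Verdict at x = -\frac{2}{5}: the I4 binomial reduction matches (the 1F0 binomial series: exponent -1/2, x = -\frac{2}{5}). Exact value: \frac{3}{11} \cdot \left(\frac{7}{5}\right)^{-\frac{1}{2}}.


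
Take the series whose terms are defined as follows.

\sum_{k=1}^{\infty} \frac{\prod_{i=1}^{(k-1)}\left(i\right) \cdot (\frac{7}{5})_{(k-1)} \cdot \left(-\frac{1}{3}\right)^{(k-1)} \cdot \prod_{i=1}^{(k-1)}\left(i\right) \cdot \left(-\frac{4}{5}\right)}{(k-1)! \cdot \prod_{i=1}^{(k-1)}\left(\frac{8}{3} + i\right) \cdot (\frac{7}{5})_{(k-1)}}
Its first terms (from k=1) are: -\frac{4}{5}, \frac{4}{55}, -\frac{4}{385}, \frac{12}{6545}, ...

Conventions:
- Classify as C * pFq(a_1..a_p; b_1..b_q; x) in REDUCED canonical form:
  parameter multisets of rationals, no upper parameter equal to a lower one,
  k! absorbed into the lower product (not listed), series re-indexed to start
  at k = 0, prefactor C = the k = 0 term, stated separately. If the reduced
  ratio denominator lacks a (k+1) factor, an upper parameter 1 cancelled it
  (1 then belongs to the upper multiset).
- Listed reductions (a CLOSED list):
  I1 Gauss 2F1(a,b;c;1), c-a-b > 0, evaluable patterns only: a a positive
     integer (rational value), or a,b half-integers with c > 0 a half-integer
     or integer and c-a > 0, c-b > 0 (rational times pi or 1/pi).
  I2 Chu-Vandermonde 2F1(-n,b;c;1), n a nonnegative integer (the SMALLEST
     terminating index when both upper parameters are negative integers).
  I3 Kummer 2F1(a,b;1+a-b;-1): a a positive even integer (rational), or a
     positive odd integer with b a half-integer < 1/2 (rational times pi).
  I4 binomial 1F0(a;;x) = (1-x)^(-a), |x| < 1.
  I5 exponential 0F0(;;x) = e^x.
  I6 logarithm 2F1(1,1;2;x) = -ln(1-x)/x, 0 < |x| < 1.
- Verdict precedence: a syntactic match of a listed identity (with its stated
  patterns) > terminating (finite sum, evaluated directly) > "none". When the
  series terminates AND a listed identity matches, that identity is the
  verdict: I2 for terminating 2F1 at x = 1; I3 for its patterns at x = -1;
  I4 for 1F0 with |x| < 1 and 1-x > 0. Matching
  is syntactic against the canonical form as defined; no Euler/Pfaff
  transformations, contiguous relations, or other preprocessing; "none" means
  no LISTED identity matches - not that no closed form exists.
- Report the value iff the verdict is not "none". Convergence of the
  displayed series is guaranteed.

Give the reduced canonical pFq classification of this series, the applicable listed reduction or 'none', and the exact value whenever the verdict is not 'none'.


x = -\frac{1}{3} here; the reduced form reads 2F1, upper {1, 1}, lower {\frac{11}{3}}, C = -\frac{4}{5}. Verdict: none. A 2F1 with upper {1, 1} fits none of I1-I6 at x = -\frac{1}{3}; the sum runs forever.

The tell: from the first term -\frac{4}{5}: the running product (C = -4/5) telescopes to a rising factorial.
Ratio: r(k) = -\frac{1}{3} * (k+1) (k+1) / [(k+\frac{11}{3}) (k+1)] ; factor over Q: parameters, x = -\frac{1}{3}, and C = -\frac{4}{5}.
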